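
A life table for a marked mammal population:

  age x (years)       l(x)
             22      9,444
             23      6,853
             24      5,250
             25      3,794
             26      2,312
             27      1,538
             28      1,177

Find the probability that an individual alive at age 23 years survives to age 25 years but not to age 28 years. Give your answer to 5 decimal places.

This is the probability of reaching 25 but not 28, conditional on being alive at 23: (l(25) − l(28)) / l(23).
= (3,794 − 1,177) / 6,853 = 2,617 / 6,853 = 0.381877.

0.38188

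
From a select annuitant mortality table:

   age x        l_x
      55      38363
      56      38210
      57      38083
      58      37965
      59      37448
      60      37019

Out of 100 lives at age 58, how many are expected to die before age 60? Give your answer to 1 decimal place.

The relevant probability is 1 − 37019/37965 = 0.024918.
Expected number = 100 × 0.024918 = 2.5.

2.5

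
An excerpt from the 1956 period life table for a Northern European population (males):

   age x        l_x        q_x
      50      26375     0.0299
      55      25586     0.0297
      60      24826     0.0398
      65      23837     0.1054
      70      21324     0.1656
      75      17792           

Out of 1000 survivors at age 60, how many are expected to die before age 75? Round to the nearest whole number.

The relevant probability is 1 − 17792/24826 = 0.283332.
Expected number = 1000 × 0.283332 = 283.

283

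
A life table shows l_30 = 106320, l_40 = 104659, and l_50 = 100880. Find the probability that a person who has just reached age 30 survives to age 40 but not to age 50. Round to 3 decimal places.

This is the probability of reaching 40 but not 50, conditional on being alive at 30: (l_40 − l_50) / l_30.
= (104659 − 100880) / 106320 = 3779 / 106320 = 0.035544.

0.036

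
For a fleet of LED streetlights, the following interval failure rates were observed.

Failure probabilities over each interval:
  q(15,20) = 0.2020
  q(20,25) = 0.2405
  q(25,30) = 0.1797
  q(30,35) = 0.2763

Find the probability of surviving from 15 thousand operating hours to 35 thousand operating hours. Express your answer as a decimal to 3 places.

P(survive 15→35) = (1 − 0.2020) × (1 − 0.2405) × (1 − 0.1797) × (1 − 0.2763).
= 0.7980 × 0.7595 × 0.8203 × 0.7237 = 0.359801.

0.360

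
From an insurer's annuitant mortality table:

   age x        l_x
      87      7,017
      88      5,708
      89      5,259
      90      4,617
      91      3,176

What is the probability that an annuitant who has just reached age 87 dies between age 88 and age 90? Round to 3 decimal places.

We want 1|2q87 = (l_88 − l_90)/l_87.
This is the probability of reaching 88 but not 90, conditional on being alive at 87: (l_88 − l_90) / l_87.
= (5,708 − 4,617) / 7,017 = 1,091 / 7,017 = 0.155480.

0.155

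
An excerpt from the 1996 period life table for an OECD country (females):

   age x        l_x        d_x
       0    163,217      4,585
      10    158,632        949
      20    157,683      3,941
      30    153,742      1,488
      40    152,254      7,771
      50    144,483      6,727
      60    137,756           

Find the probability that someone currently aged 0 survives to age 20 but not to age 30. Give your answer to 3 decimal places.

0.024

We want 20|10q0 = (l_20 − l_30)/l_0.
This is the probability of reaching 20 but not 30, conditional on being alive at 0: (l_20 − l_30) / l_0.
= (157,683 − 153,742) / 163,217 = 3,941 / 163,217 = 0.024146.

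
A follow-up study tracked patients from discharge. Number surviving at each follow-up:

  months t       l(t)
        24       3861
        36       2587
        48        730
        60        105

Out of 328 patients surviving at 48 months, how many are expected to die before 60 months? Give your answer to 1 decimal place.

The relevant probability is 1 − 105/730 = 0.856164.
Expected number = 328 × 0.856164 = 280.8.

280.8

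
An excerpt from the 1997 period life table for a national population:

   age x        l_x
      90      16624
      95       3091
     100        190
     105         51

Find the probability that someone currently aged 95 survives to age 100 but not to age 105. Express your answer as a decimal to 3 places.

We want 5|5q95 = (l_100 − l_105)/l_95.
This is the probability of reaching 100 but not 105, conditional on being alive at 95: (l_100 − l_105) / l_95.
= (190 − 51) / 3091 = 139 / 3091 = 0.044969.

0.045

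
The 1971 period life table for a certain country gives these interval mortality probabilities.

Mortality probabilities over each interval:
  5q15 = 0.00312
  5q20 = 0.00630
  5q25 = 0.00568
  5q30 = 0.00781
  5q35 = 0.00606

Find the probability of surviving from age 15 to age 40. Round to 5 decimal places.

0.97136

25p15 = (1 − 0.00312) × (1 − 0.00630) × (1 − 0.00568) × (1 − 0.00781) × (1 − 0.00606).
= 0.99688 × 0.99370 × 0.99432 × 0.99219 × 0.99394 = 0.971358.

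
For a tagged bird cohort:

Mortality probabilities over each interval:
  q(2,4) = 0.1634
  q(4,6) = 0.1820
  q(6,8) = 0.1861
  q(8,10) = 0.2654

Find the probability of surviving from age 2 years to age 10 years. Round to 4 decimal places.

0.4092

Survival from 2 to 10 is the product of surviving each interval: (1 − 0.1634) × (1 − 0.1820) × (1 − 0.1861) × (1 − 0.2654).
= 0.8366 × 0.8180 × 0.8139 × 0.7346 = 0.409160.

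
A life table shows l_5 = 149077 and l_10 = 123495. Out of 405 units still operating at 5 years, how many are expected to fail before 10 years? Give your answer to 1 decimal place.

69.5

The relevant probability is 1 − 123495/149077 = 0.171603.
Expected number = 405 × 0.171603 = 69.5.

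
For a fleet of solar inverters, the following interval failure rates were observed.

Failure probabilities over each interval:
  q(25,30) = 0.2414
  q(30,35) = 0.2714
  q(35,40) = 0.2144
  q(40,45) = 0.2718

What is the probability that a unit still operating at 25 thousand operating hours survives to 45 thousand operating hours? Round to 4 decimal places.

0.3162

Chaining the interval survival probabilities: (1 − 0.2414) × (1 − 0.2714) × (1 − 0.2144) × (1 − 0.2718).
= 0.7586 × 0.7286 × 0.7856 × 0.7282 = 0.316194.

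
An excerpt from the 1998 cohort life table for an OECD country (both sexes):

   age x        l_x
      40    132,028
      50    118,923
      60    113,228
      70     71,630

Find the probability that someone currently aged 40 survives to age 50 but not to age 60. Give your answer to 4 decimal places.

We want 10|10q40 = (l_50 − l_60)/l_40.
This is the probability of reaching 50 but not 60, conditional on being alive at 40: (l_50 − l_60) / l_40.
= (118,923 − 113,228) / 132,028 = 5,695 / 132,028 = 0.043135.

0.0431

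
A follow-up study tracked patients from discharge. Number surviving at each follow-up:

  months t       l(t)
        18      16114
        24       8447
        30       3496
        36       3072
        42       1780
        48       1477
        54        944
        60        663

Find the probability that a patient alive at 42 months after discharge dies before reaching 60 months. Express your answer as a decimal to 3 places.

0.628

P(die before 60 | alive at 42) = 1 − l(60)/l(42) = 1 − 663/1780 = (1117)/1780 = 0.627528.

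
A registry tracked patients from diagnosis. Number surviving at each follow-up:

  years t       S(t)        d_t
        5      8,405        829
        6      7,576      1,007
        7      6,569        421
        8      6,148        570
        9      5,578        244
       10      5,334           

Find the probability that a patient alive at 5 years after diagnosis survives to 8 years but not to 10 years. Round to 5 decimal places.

0.09685

This is the probability of reaching 8 but not 10, conditional on being alive at 5: (S(8) − S(10)) / S(5).
= (6,148 − 5,334) / 8,405 = 814 / 8,405 = 0.096847.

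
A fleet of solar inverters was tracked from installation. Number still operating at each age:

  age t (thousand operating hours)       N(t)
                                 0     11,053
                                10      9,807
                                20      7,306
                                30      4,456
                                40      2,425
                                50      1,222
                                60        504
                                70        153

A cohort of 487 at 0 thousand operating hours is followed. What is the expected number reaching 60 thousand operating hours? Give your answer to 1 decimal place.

22.2

The relevant probability is 504/11,053 = 0.045598.
Expected number = 487 × 0.045598 = 22.2.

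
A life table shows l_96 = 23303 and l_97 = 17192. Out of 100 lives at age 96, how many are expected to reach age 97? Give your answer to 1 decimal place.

73.8

The relevant probability is 17192/23303 = 0.737759.
Expected number = 100 × 0.737759 = 73.8.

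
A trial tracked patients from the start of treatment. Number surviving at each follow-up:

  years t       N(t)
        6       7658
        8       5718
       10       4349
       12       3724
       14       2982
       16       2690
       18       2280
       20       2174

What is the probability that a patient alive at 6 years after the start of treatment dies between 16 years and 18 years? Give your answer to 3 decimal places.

0.054

This is the probability of reaching 16 but not 18, conditional on being alive at 6: (N(16) − N(18)) / N(6).
= (2690 − 2280) / 7658 = 410 / 7658 = 0.053539.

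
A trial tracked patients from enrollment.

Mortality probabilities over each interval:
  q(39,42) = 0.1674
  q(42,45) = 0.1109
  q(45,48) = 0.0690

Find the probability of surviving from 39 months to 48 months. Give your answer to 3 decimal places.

Survival from 39 to 48 is the product of surviving each interval: (1 − 0.1674) × (1 − 0.1109) × (1 − 0.0690).
= 0.8326 × 0.8891 × 0.9310 = 0.689186.

0.689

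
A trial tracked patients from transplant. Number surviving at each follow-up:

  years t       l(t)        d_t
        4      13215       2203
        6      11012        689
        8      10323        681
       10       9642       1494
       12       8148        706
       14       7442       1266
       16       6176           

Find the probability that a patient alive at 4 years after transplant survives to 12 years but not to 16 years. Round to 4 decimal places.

This is the probability of reaching 12 but not 16, conditional on being alive at 4: (l(12) − l(16)) / l(4).
= (8148 − 6176) / 13215 = 1972 / 13215 = 0.149224.

0.1492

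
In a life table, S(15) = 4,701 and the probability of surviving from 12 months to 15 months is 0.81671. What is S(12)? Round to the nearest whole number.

5756

S(12) = S(15) / p = 4,701 / 0.81671 = 5756.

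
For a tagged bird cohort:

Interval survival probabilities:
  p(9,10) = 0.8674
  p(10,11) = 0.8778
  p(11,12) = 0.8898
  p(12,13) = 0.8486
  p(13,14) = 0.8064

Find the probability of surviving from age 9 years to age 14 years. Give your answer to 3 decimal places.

Chaining the interval survival probabilities: 0.8674 × 0.8778 × 0.8898 × 0.8486 × 0.8064.
= 0.463619.

0.464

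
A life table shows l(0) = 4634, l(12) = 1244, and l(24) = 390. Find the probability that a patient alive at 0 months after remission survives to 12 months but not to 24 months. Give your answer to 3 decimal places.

0.184

This is the probability of reaching 12 but not 24, conditional on being alive at 0: (l(12) − l(24)) / l(0).
= (1244 − 390) / 4634 = 854 / 4634 = 0.184290.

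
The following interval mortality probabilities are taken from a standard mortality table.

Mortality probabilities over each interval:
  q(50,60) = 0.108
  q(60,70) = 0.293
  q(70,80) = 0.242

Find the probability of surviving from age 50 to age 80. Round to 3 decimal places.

0.478

Survival from 50 to 80 is the product of surviving each interval: (1 − 0.108) × (1 − 0.293) × (1 − 0.242).
= 0.892 × 0.707 × 0.758 = 0.478028.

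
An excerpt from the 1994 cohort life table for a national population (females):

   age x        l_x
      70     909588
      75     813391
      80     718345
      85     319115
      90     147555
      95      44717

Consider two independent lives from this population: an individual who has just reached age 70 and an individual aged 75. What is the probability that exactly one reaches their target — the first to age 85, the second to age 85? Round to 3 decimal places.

0.468

p₁ = l_85/l_70 = 319115/909588 = 0.350835; p₂ = l_85/l_75 = 319115/813391 = 0.392327.
P(exactly one) = p₁(1−p₂) + (1−p₁)p₂ = 0.213193 + 0.254685 = 0.467878.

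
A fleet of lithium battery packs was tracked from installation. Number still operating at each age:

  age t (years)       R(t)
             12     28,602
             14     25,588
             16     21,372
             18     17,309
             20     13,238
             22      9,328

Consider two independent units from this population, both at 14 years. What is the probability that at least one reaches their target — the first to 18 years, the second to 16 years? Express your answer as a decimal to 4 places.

0.9467

p₁ = R(18)/R(14) = 17,309/25,588 = 0.676450; p₂ = R(16)/R(14) = 21,372/25,588 = 0.835235.
P(at least one) = 1 − (1−p₁)(1−p₂) = 1 − 0.323550 × 0.164765 = 0.946690.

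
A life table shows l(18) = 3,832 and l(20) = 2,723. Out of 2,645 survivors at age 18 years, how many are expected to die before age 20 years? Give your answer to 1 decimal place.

The relevant probability is 1 − 2,723/3,832 = 0.289405.
Expected number = 2,645 × 0.289405 = 765.5.

765.5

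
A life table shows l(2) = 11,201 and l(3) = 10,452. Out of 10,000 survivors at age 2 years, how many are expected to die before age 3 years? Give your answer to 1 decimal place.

668.7

The relevant probability is 1 − 10,452/11,201 = 0.066869.
Expected number = 10,000 × 0.066869 = 668.7.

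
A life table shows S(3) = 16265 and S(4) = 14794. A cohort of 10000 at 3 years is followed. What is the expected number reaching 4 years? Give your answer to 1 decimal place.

9095.6

The relevant probability is 14794/16265 = 0.909560.
Expected number = 10000 × 0.909560 = 9095.6.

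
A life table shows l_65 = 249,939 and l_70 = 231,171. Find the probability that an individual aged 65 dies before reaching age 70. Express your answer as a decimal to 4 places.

P(die before 70 | alive at 65) = 1 − l_70/l_65 = 1 − 231,171/249,939 = (18,768)/249,939 = 0.075090.

0.0751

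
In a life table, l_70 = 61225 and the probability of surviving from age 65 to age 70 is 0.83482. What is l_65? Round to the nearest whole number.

l_65 = l_70 / p = 61225 / 0.83482 = 73339.

73339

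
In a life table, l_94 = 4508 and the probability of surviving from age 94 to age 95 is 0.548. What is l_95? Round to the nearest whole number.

l_95 = l_94 × p = 4508 × 0.548 = 2470.

2470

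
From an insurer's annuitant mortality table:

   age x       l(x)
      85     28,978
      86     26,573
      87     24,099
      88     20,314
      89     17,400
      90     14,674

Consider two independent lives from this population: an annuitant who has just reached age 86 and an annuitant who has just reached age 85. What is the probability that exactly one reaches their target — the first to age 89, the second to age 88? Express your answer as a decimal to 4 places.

p₁ = l(89)/l(86) = 17,400/26,573 = 0.654800; p₂ = l(88)/l(85) = 20,314/28,978 = 0.701015.
P(exactly one) = p₁(1−p₂) + (1−p₁)p₂ = 0.195775 + 0.241990 = 0.437766.

0.4378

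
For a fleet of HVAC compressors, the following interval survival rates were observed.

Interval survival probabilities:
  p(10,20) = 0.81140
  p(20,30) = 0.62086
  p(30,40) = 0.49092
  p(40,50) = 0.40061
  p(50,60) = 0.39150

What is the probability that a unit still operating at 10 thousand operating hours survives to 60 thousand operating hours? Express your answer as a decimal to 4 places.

0.0388

The overall survival probability is 0.81140 × 0.62086 × 0.49092 × 0.40061 × 0.39150.
= 0.038788.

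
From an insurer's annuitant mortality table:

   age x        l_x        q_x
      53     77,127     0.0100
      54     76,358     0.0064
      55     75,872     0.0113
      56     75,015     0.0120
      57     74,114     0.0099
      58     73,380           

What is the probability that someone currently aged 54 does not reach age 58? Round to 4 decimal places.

P(die before 58 | alive at 54) = 1 − l_58/l_54 = 1 − 73,380/76,358 = (2,978)/76,358 = 0.039000.

0.0390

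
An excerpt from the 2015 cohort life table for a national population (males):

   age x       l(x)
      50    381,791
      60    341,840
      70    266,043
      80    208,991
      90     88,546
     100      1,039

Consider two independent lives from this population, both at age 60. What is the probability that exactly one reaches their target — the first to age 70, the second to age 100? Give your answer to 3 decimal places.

0.777

p₁ = l(70)/l(60) = 266,043/341,840 = 0.778268; p₂ = l(100)/l(60) = 1,039/341,840 = 0.003039.
P(exactly one) = p₁(1−p₂) + (1−p₁)p₂ = 0.775903 + 0.000674 = 0.776577.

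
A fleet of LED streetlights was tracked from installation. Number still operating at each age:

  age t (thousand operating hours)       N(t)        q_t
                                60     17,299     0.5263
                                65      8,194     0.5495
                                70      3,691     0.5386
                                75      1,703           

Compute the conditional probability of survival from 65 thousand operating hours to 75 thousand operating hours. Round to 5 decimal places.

0.20784

The conditional survival probability is N(75)/N(65) = 1,703/8,194 = 0.207835.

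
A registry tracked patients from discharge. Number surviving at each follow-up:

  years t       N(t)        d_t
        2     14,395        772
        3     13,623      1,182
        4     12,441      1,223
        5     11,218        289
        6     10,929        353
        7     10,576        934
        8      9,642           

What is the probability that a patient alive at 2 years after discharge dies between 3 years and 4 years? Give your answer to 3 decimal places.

0.082

This is the probability of reaching 3 but not 4, conditional on being alive at 2: (N(3) − N(4)) / N(2).
= (13,623 − 12,441) / 14,395 = 1,182 / 14,395 = 0.082112.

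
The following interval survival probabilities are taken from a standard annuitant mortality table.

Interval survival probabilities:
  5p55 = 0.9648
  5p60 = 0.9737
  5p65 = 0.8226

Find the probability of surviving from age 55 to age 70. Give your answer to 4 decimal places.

15p55 = 0.9648 × 0.9737 × 0.8226.
= 0.772772.

0.7728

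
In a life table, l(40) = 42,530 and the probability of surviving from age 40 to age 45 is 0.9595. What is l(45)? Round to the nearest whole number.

40808

l(45) = l(40) × p = 42,530 × 0.9595 = 40808.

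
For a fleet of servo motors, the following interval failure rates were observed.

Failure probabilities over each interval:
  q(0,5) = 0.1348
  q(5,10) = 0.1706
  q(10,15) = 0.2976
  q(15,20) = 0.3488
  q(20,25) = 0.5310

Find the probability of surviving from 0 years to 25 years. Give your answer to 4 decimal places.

P(survive 0→25) = (1 − 0.1348) × (1 − 0.1706) × (1 − 0.2976) × (1 − 0.3488) × (1 − 0.5310).
= 0.8652 × 0.8294 × 0.7024 × 0.6512 × 0.4690 = 0.153940.

0.1539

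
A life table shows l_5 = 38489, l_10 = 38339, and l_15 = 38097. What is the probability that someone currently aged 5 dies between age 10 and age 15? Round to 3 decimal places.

0.006

We want 5|5q5 = (l_10 − l_15)/l_5.
This is the probability of reaching 10 but not 15, conditional on being alive at 5: (l_10 − l_15) / l_5.
= (38339 − 38097) / 38489 = 242 / 38489 = 0.006288.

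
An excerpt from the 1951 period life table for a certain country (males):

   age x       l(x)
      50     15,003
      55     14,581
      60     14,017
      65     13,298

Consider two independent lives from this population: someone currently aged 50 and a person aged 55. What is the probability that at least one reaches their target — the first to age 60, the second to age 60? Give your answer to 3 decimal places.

p₁ = l(60)/l(50) = 14,017/15,003 = 0.934280; p₂ = l(60)/l(55) = 14,017/14,581 = 0.961320.
P(at least one) = 1 − (1−p₁)(1−p₂) = 1 − 0.065720 × 0.038680 = 0.997458.

0.997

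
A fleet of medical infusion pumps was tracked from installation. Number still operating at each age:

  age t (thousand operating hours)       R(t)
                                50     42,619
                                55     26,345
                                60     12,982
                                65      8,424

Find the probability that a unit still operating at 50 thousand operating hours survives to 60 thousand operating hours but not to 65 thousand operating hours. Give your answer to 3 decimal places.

0.107

This is the probability of reaching 60 but not 65, conditional on being operational at 50: (R(60) − R(65)) / R(50).
= (12,982 − 8,424) / 42,619 = 4,558 / 42,619 = 0.106948.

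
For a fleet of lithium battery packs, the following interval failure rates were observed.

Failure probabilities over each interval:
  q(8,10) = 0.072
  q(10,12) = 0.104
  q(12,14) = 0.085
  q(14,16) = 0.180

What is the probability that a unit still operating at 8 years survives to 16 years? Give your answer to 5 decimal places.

0.62387

Survival from 8 to 16 is the product of surviving each interval: (1 − 0.072) × (1 − 0.104) × (1 − 0.085) × (1 − 0.180).
= 0.928 × 0.896 × 0.915 × 0.820 = 0.623865.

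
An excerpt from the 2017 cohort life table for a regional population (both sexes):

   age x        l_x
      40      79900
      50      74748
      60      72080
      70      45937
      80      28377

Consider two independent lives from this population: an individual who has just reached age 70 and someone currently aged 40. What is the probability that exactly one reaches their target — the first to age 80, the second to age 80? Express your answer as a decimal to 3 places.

0.534

p₁ = l_80/l_70 = 28377/45937 = 0.617737; p₂ = l_80/l_40 = 28377/79900 = 0.355156.
P(exactly one) = p₁(1−p₂) + (1−p₁)p₂ = 0.398344 + 0.135763 = 0.534107.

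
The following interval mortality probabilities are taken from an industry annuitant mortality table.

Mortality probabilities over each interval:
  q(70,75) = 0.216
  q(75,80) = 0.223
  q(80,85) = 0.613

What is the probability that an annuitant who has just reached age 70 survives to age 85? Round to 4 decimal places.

0.2357

P(survive 70→85) = (1 − 0.216) × (1 − 0.223) × (1 − 0.613).
= 0.784 × 0.777 × 0.387 = 0.235748.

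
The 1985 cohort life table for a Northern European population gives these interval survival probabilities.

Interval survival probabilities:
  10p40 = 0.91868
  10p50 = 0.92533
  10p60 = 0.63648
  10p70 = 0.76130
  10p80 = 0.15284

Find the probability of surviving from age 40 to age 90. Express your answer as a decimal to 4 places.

Survival from 40 to 90 is the product of surviving each interval: 0.91868 × 0.92533 × 0.63648 × 0.76130 × 0.15284.
= 0.062956.

0.0630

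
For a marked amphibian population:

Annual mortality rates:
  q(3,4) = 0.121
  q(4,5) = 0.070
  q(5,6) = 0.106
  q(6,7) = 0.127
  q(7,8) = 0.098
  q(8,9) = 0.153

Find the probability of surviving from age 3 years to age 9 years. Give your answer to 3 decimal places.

The overall survival probability is (1 − 0.121) × (1 − 0.070) × (1 − 0.106) × (1 − 0.127) × (1 − 0.098) × (1 − 0.153).
= 0.879 × 0.930 × 0.894 × 0.873 × 0.902 × 0.847 = 0.487431.

0.487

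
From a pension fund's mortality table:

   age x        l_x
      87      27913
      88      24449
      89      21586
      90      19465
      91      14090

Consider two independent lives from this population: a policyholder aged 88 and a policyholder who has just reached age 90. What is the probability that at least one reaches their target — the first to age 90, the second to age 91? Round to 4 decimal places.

0.9437

p₁ = l_90/l_88 = 19465/24449 = 0.796147; p₂ = l_91/l_90 = 14090/19465 = 0.723863.
P(at least one) = 1 − (1−p₁)(1−p₂) = 1 − 0.203853 × 0.276137 = 0.943709.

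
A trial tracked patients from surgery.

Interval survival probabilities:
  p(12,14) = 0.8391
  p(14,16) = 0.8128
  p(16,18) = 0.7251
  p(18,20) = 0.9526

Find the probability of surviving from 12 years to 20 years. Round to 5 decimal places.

0.47109

P(survive 12→20) = 0.8391 × 0.8128 × 0.7251 × 0.9526.
= 0.471092.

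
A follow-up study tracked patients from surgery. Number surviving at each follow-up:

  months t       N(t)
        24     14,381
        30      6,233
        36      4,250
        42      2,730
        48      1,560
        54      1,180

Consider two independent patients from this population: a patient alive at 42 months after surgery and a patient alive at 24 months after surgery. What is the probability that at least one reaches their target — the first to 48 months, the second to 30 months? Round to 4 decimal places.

0.7572

p₁ = N(48)/N(42) = 1,560/2,730 = 0.571429; p₂ = N(30)/N(24) = 6,233/14,381 = 0.433419.
P(at least one) = 1 − (1−p₁)(1−p₂) = 1 − 0.428571 × 0.566581 = 0.757180.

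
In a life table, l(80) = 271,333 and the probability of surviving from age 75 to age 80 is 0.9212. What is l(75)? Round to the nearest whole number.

l(75) = l(80) / p = 271,333 / 0.9212 = 294543.

294543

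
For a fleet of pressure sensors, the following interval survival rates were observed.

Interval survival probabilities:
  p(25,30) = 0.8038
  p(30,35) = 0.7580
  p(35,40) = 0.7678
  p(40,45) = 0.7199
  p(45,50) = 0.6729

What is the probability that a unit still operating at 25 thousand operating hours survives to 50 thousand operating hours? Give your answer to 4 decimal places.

Chaining the interval survival probabilities: 0.8038 × 0.7580 × 0.7678 × 0.7199 × 0.6729.
= 0.226615.

0.2266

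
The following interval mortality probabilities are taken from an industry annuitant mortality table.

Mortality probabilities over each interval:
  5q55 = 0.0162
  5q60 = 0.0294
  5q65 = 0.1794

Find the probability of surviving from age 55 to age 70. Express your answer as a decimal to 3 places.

0.784

Survival from 55 to 70 is the product of surviving each interval: (1 − 0.0162) × (1 − 0.0294) × (1 − 0.1794).
= 0.9838 × 0.9706 × 0.8206 = 0.783571.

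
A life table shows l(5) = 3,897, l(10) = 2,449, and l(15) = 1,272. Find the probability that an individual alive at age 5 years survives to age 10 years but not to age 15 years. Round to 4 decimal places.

This is the probability of reaching 10 but not 15, conditional on being alive at 5: (l(10) − l(15)) / l(5).
= (2,449 − 1,272) / 3,897 = 1,177 / 3,897 = 0.302027.

0.3020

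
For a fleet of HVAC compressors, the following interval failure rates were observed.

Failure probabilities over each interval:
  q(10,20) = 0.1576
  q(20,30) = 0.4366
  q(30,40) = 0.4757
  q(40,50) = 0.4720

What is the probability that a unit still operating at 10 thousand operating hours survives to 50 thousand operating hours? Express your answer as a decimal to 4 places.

0.1314

P(survive 10→50) = (1 − 0.1576) × (1 − 0.4366) × (1 − 0.4757) × (1 − 0.4720).
= 0.8424 × 0.5634 × 0.5243 × 0.5280 = 0.131386.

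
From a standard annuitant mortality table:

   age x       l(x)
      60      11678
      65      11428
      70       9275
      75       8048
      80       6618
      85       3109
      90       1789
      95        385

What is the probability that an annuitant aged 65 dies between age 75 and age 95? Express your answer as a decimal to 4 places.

This is the probability of reaching 75 but not 95, conditional on being alive at 65: (l(75) − l(95)) / l(65).
= (8048 − 385) / 11428 = 7663 / 11428 = 0.670546.

0.6705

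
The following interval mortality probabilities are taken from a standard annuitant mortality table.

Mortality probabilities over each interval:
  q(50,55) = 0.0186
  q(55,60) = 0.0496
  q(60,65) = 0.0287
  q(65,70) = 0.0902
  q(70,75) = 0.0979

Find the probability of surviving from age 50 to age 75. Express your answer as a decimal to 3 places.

0.744

The overall survival probability is (1 − 0.0186) × (1 − 0.0496) × (1 − 0.0287) × (1 − 0.0902) × (1 − 0.0979).
= 0.9814 × 0.9504 × 0.9713 × 0.9098 × 0.9021 = 0.743544.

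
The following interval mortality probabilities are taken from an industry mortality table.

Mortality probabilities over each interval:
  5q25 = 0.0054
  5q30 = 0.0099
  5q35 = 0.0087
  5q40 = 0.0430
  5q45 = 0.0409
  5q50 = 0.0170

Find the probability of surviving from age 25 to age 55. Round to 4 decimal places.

The overall survival probability is (1 − 0.0054) × (1 − 0.0099) × (1 − 0.0087) × (1 − 0.0430) × (1 − 0.0409) × (1 − 0.0170).
= 0.9946 × 0.9901 × 0.9913 × 0.9570 × 0.9591 × 0.9830 = 0.880769.

0.8808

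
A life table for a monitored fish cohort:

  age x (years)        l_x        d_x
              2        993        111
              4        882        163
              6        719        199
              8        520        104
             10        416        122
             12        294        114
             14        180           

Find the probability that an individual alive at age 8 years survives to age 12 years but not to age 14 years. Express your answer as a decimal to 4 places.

This is the probability of reaching 12 but not 14, conditional on being alive at 8: (l_12 − l_14) / l_8.
= (294 − 180) / 520 = 114 / 520 = 0.219231.

0.2192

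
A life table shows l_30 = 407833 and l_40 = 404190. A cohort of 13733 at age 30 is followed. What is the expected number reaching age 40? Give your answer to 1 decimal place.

13610.3

The relevant probability is 404190/407833 = 0.991067.
Expected number = 13733 × 0.991067 = 13610.3.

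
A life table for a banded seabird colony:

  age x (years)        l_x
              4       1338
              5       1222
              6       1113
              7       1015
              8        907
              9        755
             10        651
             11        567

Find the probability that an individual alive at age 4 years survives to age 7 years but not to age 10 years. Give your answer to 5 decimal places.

This is the probability of reaching 7 but not 10, conditional on being alive at 4: (l_7 − l_10) / l_4.
= (1015 − 651) / 1338 = 364 / 1338 = 0.272048.

0.27205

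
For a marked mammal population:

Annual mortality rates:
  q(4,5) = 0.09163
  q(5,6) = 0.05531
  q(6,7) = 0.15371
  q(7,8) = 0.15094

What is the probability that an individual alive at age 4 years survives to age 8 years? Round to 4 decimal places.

0.6166

Survival from 4 to 8 is the product of surviving each interval: (1 − 0.09163) × (1 − 0.05531) × (1 − 0.15371) × (1 − 0.15094).
= 0.90837 × 0.94469 × 0.84629 × 0.84906 = 0.616609.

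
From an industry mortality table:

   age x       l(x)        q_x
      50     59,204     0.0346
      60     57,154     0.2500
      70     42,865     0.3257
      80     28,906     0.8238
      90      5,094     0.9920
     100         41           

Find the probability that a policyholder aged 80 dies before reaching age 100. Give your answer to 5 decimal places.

0.99858

P(die before 100 | alive at 80) = 1 − l(100)/l(80) = 1 − 41/28,906 = (28,865)/28,906 = 0.998582.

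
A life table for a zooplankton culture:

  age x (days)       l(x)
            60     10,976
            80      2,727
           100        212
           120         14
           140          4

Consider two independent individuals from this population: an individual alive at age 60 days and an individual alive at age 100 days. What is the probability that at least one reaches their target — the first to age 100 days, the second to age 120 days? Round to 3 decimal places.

0.084

p₁ = l(100)/l(60) = 212/10,976 = 0.019315; p₂ = l(120)/l(100) = 14/212 = 0.066038.
P(at least one) = 1 − (1−p₁)(1−p₂) = 1 − 0.980685 × 0.933962 = 0.084077.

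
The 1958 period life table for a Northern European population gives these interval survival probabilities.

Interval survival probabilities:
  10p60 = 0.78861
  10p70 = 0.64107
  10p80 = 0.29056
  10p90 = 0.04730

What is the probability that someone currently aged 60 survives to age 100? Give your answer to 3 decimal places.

0.007

Chaining the interval survival probabilities: 0.78861 × 0.64107 × 0.29056 × 0.04730.
= 0.006948.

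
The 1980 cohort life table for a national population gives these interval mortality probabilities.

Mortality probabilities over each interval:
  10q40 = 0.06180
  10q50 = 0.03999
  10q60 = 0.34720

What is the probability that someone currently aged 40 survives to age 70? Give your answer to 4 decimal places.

Survival from 40 to 70 is the product of surviving each interval: (1 − 0.06180) × (1 − 0.03999) × (1 − 0.34720).
= 0.93820 × 0.96001 × 0.65280 = 0.587965.

0.5880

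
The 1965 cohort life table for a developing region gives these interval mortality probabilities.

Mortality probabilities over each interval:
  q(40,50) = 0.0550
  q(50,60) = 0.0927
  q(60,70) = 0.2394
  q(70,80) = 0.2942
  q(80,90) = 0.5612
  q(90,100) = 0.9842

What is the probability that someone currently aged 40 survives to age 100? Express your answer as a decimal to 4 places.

0.0032

The overall survival probability is (1 − 0.0550) × (1 − 0.0927) × (1 − 0.2394) × (1 − 0.2942) × (1 − 0.5612) × (1 − 0.9842).
= 0.9450 × 0.9073 × 0.7606 × 0.7058 × 0.4388 × 0.0158 = 0.003191.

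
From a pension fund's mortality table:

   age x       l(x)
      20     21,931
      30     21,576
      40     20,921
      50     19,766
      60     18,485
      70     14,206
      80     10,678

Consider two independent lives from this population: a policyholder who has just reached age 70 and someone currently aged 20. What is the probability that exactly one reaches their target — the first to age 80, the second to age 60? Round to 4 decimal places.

p₁ = l(80)/l(70) = 10,678/14,206 = 0.751654; p₂ = l(60)/l(20) = 18,485/21,931 = 0.842871.
P(exactly one) = p₁(1−p₂) + (1−p₁)p₂ = 0.118107 + 0.209324 = 0.327430.

0.3274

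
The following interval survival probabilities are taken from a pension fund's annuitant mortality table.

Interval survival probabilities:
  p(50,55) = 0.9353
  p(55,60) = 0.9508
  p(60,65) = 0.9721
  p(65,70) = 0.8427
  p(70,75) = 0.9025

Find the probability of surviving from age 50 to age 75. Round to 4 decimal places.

Chaining the interval survival probabilities: 0.9353 × 0.9508 × 0.9721 × 0.8427 × 0.9025.
= 0.657463.

0.6575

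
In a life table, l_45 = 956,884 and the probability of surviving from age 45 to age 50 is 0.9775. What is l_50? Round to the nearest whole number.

935354

l_50 = l_45 × p = 956,884 × 0.9775 = 935354.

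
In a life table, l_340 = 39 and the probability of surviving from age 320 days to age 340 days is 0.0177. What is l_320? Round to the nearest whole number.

2203

l_320 = l_340 / p = 39 / 0.0177 = 2203.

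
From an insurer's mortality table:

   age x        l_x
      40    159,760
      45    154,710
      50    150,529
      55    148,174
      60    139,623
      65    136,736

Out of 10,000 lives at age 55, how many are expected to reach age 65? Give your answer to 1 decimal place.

9228.1

The relevant probability is 136,736/148,174 = 0.922807.
Expected number = 10,000 × 0.922807 = 9228.1.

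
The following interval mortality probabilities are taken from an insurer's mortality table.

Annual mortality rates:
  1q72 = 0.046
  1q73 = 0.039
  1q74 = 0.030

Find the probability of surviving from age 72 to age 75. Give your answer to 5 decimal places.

The overall survival probability is (1 − 0.046) × (1 − 0.039) × (1 − 0.030).
= 0.954 × 0.961 × 0.970 = 0.889290.

0.88929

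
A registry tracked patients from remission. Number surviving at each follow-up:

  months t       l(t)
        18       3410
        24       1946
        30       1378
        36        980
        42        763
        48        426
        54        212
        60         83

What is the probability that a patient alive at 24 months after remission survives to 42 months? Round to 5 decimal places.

0.39209

The conditional survival probability is l(42)/l(24) = 763/1946 = 0.392086.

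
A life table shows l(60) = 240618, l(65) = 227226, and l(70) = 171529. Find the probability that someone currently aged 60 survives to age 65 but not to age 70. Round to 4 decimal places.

This is the probability of reaching 65 but not 70, conditional on being alive at 60: (l(65) − l(70)) / l(60).
= (227226 − 171529) / 240618 = 55697 / 240618 = 0.231475.

0.2315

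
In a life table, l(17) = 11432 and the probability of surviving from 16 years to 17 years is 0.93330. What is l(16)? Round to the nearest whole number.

l(16) = l(17) / p = 11432 / 0.93330 = 12249.

12249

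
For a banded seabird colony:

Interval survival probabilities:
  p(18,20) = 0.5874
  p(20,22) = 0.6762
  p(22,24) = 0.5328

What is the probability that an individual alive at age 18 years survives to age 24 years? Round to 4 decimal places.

0.2116

P(survive 18→24) = 0.5874 × 0.6762 × 0.5328.
= 0.211628.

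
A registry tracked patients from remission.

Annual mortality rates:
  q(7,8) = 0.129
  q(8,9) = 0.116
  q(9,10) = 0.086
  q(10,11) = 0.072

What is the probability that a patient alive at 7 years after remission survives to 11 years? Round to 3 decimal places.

0.653

Chaining the interval survival probabilities: (1 − 0.129) × (1 − 0.116) × (1 − 0.086) × (1 − 0.072).
= 0.871 × 0.884 × 0.914 × 0.928 = 0.653077.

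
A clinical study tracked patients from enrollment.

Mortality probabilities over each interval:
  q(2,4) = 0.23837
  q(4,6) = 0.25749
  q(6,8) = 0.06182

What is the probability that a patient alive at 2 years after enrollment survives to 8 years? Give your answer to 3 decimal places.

0.531

Chaining the interval survival probabilities: (1 − 0.23837) × (1 − 0.25749) × (1 − 0.06182).
= 0.76163 × 0.74251 × 0.93818 = 0.530558.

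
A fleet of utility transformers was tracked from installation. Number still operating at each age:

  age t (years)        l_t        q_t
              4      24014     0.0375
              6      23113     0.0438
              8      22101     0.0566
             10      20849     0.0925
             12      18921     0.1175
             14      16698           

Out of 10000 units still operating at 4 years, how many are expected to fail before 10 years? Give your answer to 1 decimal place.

The relevant probability is 1 − 20849/24014 = 0.131798.
Expected number = 10000 × 0.131798 = 1318.0.

1318.0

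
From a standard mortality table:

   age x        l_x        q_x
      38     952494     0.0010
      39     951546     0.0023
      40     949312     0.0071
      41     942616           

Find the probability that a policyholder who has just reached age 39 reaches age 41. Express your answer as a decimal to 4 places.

0.9906

We want 2p39 = l_41/l_39.
The conditional survival probability is l_41/l_39 = 942616/951546 = 0.990615.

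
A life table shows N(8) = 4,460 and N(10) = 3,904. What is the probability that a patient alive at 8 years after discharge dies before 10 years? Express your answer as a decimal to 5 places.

P(die before 10 | alive at 8) = 1 − N(10)/N(8) = 1 − 3,904/4,460 = (556)/4,460 = 0.124664.

0.12466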